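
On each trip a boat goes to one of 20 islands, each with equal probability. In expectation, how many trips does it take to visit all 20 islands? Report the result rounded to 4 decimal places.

After k distinct islands have appeared, the next trip gives a new one with probability (20-k)/20, so the expected wait for the (k+1)-th is 20/(20-k).
E[T] = 20/20 + 20/19 + 20/18 + ... + 20/2 + 20/1 = 20·H_{20}.
H_{20} = 3.59774, so E[T] = 71.95479.

71.9548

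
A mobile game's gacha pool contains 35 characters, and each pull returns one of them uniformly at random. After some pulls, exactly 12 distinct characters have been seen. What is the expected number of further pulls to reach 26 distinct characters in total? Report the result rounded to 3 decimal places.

The wait to go from k to k+1 distinct characters is geometric with mean 35/(35-k).
Sum over k = 12,...,25: E = 35/23 + 35/22 + 35/21 + ... + 35/11 + 35/10 = 31.6863.

31.686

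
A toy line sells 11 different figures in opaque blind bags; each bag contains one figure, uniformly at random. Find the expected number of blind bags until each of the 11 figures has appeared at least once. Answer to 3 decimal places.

33.219

The wait to go from k to k+1 distinct figures is geometric with mean 11/(11-k).
E[T] = 11/11 + 11/10 + 11/9 + ... + 11/2 + 11/1 = 11·H_{11}.
H_{11} = 3.0199, so E[T] = 33.2187.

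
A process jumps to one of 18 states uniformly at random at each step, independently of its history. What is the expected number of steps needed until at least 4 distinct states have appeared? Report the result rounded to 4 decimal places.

Going from k to k+1 distinct takes a geometric number of steps with mean 18/(18-k).
Sum over k = 0,...,3: E = 18/18 + 18/17 + 18/16 + 18/15 = 4.38382.

4.3838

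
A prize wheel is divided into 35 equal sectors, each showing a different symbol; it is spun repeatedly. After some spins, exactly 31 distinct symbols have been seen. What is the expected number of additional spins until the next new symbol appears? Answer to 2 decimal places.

Each spin yields a new symbol with probability (35-31)/35 = 4/35, so the wait is geometric with mean 35/4.
E = 35/4 = 8.750.

8.75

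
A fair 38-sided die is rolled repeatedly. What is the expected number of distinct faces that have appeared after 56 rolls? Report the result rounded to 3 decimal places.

For each face, P(seen in 56 rolls) = 1 - (37/38)^56 = 0.7754.
By linearity of expectation, E[distinct seen] = 38·(1 - (37/38)^56) = 29.4651.

29.465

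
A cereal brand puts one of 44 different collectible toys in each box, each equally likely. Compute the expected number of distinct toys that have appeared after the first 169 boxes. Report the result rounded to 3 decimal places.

43.096

For each toy, P(seen in 169 boxes) = 1 - (43/44)^169 = 0.9795.
By linearity of expectation, E[distinct seen] = 44·(1 - (43/44)^169) = 43.0961.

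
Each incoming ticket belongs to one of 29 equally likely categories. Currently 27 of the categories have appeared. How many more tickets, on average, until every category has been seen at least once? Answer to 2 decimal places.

43.50

From k distinct to k+1 distinct takes on average 29/(29-k) tickets.
Sum over k = 27,...,28: E = 29/2 + 29/1 = 43.500.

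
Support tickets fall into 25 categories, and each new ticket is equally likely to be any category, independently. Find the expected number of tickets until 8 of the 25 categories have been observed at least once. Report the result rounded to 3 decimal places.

With k distinct categories already seen, the next new one arrives after an expected 25/(25-k) tickets.
Sum over k = 0,...,7: E = 25/25 + 25/24 + 25/23 + ... + 25/19 + 25/18 = 9.4101.

9.410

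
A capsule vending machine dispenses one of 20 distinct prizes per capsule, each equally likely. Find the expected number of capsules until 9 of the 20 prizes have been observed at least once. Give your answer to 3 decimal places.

11.557

Going from k to k+1 distinct takes a geometric number of capsules with mean 20/(20-k).
Sum over k = 0,...,8: E = 20/20 + 20/19 + 20/18 + ... + 20/13 + 20/12 = 11.5572.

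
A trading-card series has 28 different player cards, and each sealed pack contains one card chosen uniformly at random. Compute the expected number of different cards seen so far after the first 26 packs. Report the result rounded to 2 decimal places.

For each card, P(seen in 26 packs) = 1 - (27/28)^26 = 0.612.
By linearity of expectation, E[distinct seen] = 28·(1 - (27/28)^26) = 17.123.

17.12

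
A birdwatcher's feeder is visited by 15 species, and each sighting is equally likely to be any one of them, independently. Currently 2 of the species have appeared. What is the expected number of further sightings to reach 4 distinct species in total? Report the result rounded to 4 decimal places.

From k distinct to k+1 distinct takes on average 15/(15-k) sightings.
Sum over k = 2,...,3: E = 15/13 + 15/12 = 2.40385.

2.4038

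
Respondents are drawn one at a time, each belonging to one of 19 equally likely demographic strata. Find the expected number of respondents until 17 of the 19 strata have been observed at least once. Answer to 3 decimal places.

Going from k to k+1 distinct takes a geometric number of respondents with mean 19/(19-k).
Sum over k = 0,...,16: E = 19/19 + 19/18 + 19/17 + ... + 19/4 + 19/3 = 38.9071.

38.907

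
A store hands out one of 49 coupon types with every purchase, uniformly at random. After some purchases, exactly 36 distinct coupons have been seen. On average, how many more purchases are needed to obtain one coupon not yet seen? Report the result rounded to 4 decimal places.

The number of purchases until the next new coupon is geometric with success probability 13/49, so its mean is 49/13.
E = 49/13 = 3.76923.

3.7692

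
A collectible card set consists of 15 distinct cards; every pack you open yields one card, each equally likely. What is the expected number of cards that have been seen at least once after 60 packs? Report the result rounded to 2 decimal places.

For each card, P(seen in 60 packs) = 1 - (14/15)^60 = 0.984.
By linearity of expectation, E[distinct seen] = 15·(1 - (14/15)^60) = 14.761.

14.76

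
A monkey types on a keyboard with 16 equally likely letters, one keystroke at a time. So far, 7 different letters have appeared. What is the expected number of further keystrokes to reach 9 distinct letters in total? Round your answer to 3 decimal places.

From k distinct to k+1 distinct takes on average 16/(16-k) keystrokes.
Sum over k = 7,...,8: E = 16/9 + 16/8 = 3.7778.

3.778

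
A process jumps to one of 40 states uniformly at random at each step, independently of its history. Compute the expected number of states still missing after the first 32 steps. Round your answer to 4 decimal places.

For each state, P(unseen after 32) = (39/40)^32 = 0.44478.
By linearity of expectation, E[unseen] = 40·(39/40)^32 = 17.79130.

17.7913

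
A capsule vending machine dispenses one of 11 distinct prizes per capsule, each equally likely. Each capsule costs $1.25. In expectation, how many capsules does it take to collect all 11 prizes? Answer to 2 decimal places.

33.22

The wait to go from k to k+1 distinct prizes is geometric with mean 11/(11-k).
E[T] = 11/11 + 11/10 + 11/9 + ... + 11/2 + 11/1 = 11·H_{11}.
H_{11} = 3.020, so E[T] = 33.219.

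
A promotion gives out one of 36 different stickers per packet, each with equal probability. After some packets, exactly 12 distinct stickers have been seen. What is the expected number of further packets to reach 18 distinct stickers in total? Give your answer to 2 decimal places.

10.11

With k distinct stickers already seen, the next new one takes an expected 36/(36-k) packets.
Sum over k = 12,...,17: E = 36/24 + 36/23 + 36/22 + 36/21 + 36/20 + 36/19 = 10.111.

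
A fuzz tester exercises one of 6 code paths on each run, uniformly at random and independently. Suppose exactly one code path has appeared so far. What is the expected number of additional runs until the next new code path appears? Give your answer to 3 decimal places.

The number of runs until the next new code path is geometric with success probability 5/6, so its mean is 6/5.
E = 6/5 = 1.2000.

1.200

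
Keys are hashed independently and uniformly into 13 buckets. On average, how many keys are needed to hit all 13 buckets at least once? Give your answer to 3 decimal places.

41.342

After k distinct buckets have appeared, the next key gives a new one with probability (13-k)/13, so the expected wait for the (k+1)-th is 13/(13-k).
E[T] = 13/13 + 13/12 + 13/11 + ... + 13/2 + 13/1 = 13·H_{13}.
H_{13} = 3.1801, so E[T] = 41.3417.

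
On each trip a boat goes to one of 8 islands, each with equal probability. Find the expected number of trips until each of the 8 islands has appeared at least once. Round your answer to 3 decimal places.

The wait to go from k to k+1 distinct islands is geometric with mean 8/(8-k).
E[T] = 8/8 + 8/7 + 8/6 + ... + 8/2 + 8/1 = 8·H_{8}.
H_{8} = 2.7179, so E[T] = 21.7429.

21.743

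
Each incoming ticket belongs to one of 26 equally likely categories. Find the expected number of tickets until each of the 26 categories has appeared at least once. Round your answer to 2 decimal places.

100.21

The wait to go from k to k+1 distinct categories is geometric with mean 26/(26-k).
E[T] = 26/26 + 26/25 + 26/24 + ... + 26/2 + 26/1 = 26·H_{26}.
H_{26} = 3.854, so E[T] = 100.215.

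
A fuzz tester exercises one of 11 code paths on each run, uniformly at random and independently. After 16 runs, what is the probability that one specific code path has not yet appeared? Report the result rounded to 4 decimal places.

0.2176

On each run the fixed code path fails to appear with probability 10/11.
P(still missing after 16) = (10/11)^16 = 0.21763.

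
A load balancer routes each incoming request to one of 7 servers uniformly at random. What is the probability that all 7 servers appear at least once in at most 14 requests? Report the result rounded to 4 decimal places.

By inclusion–exclusion over which servers are missing,
P(all seen) = Σ_{j=0}^{7} (-1)^j C(7,j)((7-j)/7)^14
= 1.00000 - 0.80880 + 0.18898 - 0.01385 + 0.00025 - 0.00000 + 0.00000 - 0.00000
= 0.36657.

0.3666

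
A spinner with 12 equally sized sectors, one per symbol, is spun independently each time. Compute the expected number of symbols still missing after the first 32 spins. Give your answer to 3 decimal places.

0.741

For each symbol, P(unseen after 32) = (11/12)^32 = 0.0618.
By linearity of expectation, E[unseen] = 12·(11/12)^32 = 0.7412.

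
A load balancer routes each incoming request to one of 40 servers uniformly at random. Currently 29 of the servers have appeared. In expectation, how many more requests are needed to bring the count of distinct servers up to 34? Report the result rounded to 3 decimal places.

The wait to go from k to k+1 distinct servers is geometric with mean 40/(40-k).
Sum over k = 29,...,33: E = 40/11 + 40/10 + 40/9 + 40/8 + 40/7 = 22.7951.

22.795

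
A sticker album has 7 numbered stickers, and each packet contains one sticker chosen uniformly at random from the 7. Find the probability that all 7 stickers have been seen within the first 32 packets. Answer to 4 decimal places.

By inclusion–exclusion over which stickers are missing,
P(all seen) = Σ_{j=0}^{7} (-1)^j C(7,j)((7-j)/7)^32
= 1.00000 - 0.05044 + 0.00044 - 0.00000 + 0.00000 - 0.00000 + 0.00000 - 0.00000
= 0.95000.

0.9500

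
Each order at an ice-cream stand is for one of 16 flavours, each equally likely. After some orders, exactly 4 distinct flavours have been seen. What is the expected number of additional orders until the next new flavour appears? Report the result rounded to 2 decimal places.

1.33

Each order yields a new flavour with probability (16-4)/16 = 12/16, so the wait is geometric with mean 16/12.
E = 16/12 = 1.333.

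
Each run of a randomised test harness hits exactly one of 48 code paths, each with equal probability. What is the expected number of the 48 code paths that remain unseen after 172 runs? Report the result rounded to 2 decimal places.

1.28

For each code path, P(unseen after 172) = (47/48)^172 = 0.027.
By linearity of expectation, E[unseen] = 48·(47/48)^172 = 1.284.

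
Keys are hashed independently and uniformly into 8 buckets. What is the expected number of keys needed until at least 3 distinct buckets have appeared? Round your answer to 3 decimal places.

With k distinct buckets already seen, the next new one arrives after an expected 8/(8-k) keys.
Sum over k = 0,...,2: E = 8/8 + 8/7 + 8/6 = 3.4762.

3.476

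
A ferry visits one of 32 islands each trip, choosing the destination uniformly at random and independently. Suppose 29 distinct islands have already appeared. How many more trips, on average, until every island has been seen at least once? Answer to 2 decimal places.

58.67

With k distinct islands already seen, the next new one takes an expected 32/(32-k) trips.
Sum over k = 29,...,31: E = 32/3 + 32/2 + 32/1 = 58.667.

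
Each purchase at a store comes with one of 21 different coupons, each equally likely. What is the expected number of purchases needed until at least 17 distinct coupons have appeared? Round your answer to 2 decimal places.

With k distinct coupons already seen, the next new one arrives after an expected 21/(21-k) purchases.
Sum over k = 0,...,16: E = 21/21 + 21/20 + 21/19 + ... + 21/6 + 21/5 = 32.803.

32.80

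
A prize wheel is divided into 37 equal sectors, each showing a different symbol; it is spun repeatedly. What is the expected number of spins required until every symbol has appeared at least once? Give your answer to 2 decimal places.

Split into phases: going from k distinct to k+1 distinct takes on average 37/(37-k) spins.
E[T] = 37/37 + 37/36 + 37/35 + ... + 37/2 + 37/1 = 37·H_{37}.
H_{37} = 4.202, so E[T] = 155.459.

155.46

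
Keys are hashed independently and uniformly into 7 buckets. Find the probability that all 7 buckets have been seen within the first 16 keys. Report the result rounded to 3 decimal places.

By inclusion–exclusion over which buckets are missing,
P(all seen) = Σ_{j=0}^{7} (-1)^j C(7,j)((7-j)/7)^16
= 1.0000 - 0.5942 + 0.0964 - 0.0045 + 0.0000 - 0.0000 + 0.0000 - 0.0000
= 0.4977.

0.498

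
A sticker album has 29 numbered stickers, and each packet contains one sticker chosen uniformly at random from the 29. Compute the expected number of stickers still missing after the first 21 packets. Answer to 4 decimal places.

13.8790

For each sticker, P(unseen after 21) = (28/29)^21 = 0.47859.
By linearity of expectation, E[unseen] = 29·(28/29)^21 = 13.87902.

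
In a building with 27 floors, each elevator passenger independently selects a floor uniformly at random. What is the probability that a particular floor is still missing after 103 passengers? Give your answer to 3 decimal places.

On each passenger the fixed floor fails to appear with probability 26/27.
P(still missing after 103) = (26/27)^103 = 0.0205.

0.021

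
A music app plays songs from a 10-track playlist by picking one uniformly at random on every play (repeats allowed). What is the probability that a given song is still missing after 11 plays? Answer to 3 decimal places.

0.314

Each play misses the fixed song with probability (10-1)/10 = 9/10, independently.
P(still missing after 11) = (9/10)^11 = 0.3138.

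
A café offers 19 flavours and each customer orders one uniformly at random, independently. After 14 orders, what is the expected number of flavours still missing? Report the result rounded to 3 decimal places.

For each flavour, P(unseen after 14) = (18/19)^14 = 0.4691.
By linearity of expectation, E[unseen] = 19·(18/19)^14 = 8.9129.

8.913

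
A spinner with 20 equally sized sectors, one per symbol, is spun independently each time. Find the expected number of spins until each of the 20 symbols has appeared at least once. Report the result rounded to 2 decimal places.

The wait to go from k to k+1 distinct symbols is geometric with mean 20/(20-k).
E[T] = 20/20 + 20/19 + 20/18 + ... + 20/2 + 20/1 = 20·H_{20}.
H_{20} = 3.598, so E[T] = 71.955.

71.95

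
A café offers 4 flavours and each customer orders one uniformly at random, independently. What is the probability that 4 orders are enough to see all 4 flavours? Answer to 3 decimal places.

0.094

By inclusion–exclusion over which flavours are missing,
P(all seen) = Σ_{j=0}^{4} (-1)^j C(4,j)((4-j)/4)^4
= 1.0000 - 1.2656 + 0.3750 - 0.0156 + 0.0000
= 0.0938.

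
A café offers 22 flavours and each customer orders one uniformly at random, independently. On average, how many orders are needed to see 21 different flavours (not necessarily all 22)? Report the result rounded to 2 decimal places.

59.20

With k distinct flavours already seen, the next new one arrives after an expected 22/(22-k) orders.
Sum over k = 0,...,20: E = 22/22 + 22/21 + 22/20 + ... + 22/3 + 22/2 = 59.198.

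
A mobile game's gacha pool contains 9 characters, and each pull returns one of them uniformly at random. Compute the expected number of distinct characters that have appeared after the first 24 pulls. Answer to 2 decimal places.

For each character, P(seen in 24 pulls) = 1 - (8/9)^24 = 0.941.
By linearity of expectation, E[distinct seen] = 9·(1 - (8/9)^24) = 8.467.

8.47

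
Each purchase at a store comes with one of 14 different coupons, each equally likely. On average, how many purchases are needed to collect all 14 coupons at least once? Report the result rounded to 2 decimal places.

The wait to go from k to k+1 distinct coupons is geometric with mean 14/(14-k).
E[T] = 14/14 + 14/13 + 14/12 + ... + 14/2 + 14/1 = 14·H_{14}.
H_{14} = 3.252, so E[T] = 45.522.

45.52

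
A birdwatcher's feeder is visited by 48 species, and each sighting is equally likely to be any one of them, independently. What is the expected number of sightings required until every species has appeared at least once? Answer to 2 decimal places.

214.02

Split into phases: going from k distinct to k+1 distinct takes on average 48/(48-k) sightings.
E[T] = 48/48 + 48/47 + 48/46 + ... + 48/2 + 48/1 = 48·H_{48}.
H_{48} = 4.459, so E[T] = 214.022.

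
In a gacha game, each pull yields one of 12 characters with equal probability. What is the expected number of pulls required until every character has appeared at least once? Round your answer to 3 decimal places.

Split into phases: going from k distinct to k+1 distinct takes on average 12/(12-k) pulls.
E[T] = 12/12 + 12/11 + 12/10 + ... + 12/2 + 12/1 = 12·H_{12}.
H_{12} = 3.1032, so E[T] = 37.2385.

37.239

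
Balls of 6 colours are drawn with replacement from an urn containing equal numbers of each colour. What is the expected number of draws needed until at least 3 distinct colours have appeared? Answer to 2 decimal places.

With k distinct colours already seen, the next new one arrives after an expected 6/(6-k) draws.
Sum over k = 0,...,2: E = 6/6 + 6/5 + 6/4 = 3.700.

3.70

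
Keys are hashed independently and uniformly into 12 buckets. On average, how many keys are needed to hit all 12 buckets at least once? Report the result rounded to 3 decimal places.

37.239

Split into phases: going from k distinct to k+1 distinct takes on average 12/(12-k) keys.
E[T] = 12/12 + 12/11 + 12/10 + ... + 12/2 + 12/1 = 12·H_{12}.
H_{12} = 3.1032, so E[T] = 37.2385.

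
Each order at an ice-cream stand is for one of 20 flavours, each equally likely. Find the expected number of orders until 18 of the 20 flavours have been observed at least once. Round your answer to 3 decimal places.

With k distinct flavours already seen, the next new one arrives after an expected 20/(20-k) orders.
Sum over k = 0,...,17: E = 20/20 + 20/19 + 20/18 + ... + 20/4 + 20/3 = 41.9548.

41.955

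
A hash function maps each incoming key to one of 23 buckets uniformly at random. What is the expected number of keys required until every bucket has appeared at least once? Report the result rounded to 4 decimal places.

85.8887

Split into phases: going from k distinct to k+1 distinct takes on average 23/(23-k) keys.
E[T] = 23/23 + 23/22 + 23/21 + ... + 23/2 + 23/1 = 23·H_{23}.
H_{23} = 3.73429, so E[T] = 85.88870.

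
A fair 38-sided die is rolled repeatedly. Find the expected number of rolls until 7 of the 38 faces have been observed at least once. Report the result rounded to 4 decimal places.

7.6250

Going from k to k+1 distinct takes a geometric number of rolls with mean 38/(38-k).
Sum over k = 0,...,6: E = 38/38 + 38/37 + 38/36 + ... + 38/33 + 38/32 = 7.62496.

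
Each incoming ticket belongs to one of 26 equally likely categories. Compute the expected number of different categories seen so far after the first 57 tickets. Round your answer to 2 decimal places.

For each category, P(seen in 57 tickets) = 1 - (25/26)^57 = 0.893.
By linearity of expectation, E[distinct seen] = 26·(1 - (25/26)^57) = 23.220.

23.22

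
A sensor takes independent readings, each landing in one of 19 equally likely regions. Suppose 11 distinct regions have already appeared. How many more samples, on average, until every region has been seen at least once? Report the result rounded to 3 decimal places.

The wait to go from k to k+1 distinct regions is geometric with mean 19/(19-k).
Sum over k = 11,...,18: E = 19/8 + 19/7 + 19/6 + ... + 19/2 + 19/1 = 51.6393.

51.639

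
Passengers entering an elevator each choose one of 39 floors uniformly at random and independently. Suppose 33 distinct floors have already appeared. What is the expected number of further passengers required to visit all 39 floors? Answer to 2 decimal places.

95.55

The wait to go from k to k+1 distinct floors is geometric with mean 39/(39-k).
Sum over k = 33,...,38: E = 39/6 + 39/5 + 39/4 + 39/3 + 39/2 + 39/1 = 95.550.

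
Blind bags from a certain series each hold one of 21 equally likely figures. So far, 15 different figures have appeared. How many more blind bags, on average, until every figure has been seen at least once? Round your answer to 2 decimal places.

From k distinct to k+1 distinct takes on average 21/(21-k) blind bags.
Sum over k = 15,...,20: E = 21/6 + 21/5 + 21/4 + 21/3 + 21/2 + 21/1 = 51.450.

51.45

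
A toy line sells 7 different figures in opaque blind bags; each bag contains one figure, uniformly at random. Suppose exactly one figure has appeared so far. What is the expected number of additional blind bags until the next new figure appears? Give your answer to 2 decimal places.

The number of blind bags until the next new figure is geometric with success probability 6/7, so its mean is 7/6.
E = 7/6 = 1.167.

1.17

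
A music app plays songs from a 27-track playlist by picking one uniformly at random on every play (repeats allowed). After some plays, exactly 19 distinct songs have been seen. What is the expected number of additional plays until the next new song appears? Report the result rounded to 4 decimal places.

3.3750

Each play yields a new song with probability (27-19)/27 = 8/27, so the wait is geometric with mean 27/8.
E = 27/8 = 3.37500.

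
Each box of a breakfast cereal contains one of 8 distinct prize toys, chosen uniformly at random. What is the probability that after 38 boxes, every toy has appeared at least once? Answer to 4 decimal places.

By inclusion–exclusion over which toys are missing,
P(all seen) = Σ_{j=0}^{8} (-1)^j C(8,j)((8-j)/8)^38
= 1.00000 - 0.05005 + 0.00050 - 0.00000 + 0.00000 - 0.00000 + 0.00000 - 0.00000 + 0.00000
= 0.95045.

0.9505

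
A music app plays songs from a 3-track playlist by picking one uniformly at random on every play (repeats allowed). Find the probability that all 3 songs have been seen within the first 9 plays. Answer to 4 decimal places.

0.9221

By inclusion–exclusion over which songs are missing,
P(all seen) = Σ_{j=0}^{3} (-1)^j C(3,j)((3-j)/3)^9
= 1.00000 - 0.07804 + 0.00015 - 0.00000
= 0.92212.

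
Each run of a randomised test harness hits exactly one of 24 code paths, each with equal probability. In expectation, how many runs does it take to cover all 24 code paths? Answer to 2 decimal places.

90.62

After k distinct code paths have appeared, the next run gives a new one with probability (24-k)/24, so the expected wait for the (k+1)-th is 24/(24-k).
E[T] = 24/24 + 24/23 + 24/22 + ... + 24/2 + 24/1 = 24·H_{24}.
H_{24} = 3.776, so E[T] = 90.623.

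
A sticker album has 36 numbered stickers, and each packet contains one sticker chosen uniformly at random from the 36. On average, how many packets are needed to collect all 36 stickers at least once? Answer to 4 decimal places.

Split into phases: going from k distinct to k+1 distinct takes on average 36/(36-k) packets.
E[T] = 36/36 + 36/35 + 36/34 + ... + 36/2 + 36/1 = 36·H_{36}.
H_{36} = 4.17456, so E[T] = 150.28413.

150.2841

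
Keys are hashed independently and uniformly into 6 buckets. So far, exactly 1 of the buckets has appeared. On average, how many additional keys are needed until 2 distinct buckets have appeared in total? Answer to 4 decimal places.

1.2000

The wait to go from k to k+1 distinct buckets is geometric with mean 6/(6-k).
Only the k = 1 term is needed: E = 6/5 = 1.20000.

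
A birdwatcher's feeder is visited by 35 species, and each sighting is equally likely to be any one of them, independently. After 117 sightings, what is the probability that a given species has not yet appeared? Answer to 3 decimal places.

On each sighting the fixed species fails to appear with probability 34/35.
P(still missing after 117) = (34/35)^117 = 0.0337.

0.034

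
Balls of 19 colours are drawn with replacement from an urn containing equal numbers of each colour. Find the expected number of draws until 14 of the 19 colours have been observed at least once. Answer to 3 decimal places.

With k distinct colours already seen, the next new one arrives after an expected 19/(19-k) draws.
Sum over k = 0,...,13: E = 19/19 + 19/18 + 19/17 + ... + 19/7 + 19/6 = 24.0237.

24.024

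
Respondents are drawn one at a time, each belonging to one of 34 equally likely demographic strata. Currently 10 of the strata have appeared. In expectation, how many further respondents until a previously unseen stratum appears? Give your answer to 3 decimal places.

1.417

The number of respondents until the next new stratum is geometric with success probability 24/34, so its mean is 34/24.
E = 34/24 = 1.4167.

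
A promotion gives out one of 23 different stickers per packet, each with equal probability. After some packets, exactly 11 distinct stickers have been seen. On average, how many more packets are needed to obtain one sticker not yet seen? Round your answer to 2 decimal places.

1.92

The number of packets until the next new sticker is geometric with success probability 12/23, so its mean is 23/12.
E = 23/12 = 1.917.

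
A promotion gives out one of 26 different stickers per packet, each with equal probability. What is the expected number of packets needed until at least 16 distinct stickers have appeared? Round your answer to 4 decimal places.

24.0617

Going from k to k+1 distinct takes a geometric number of packets with mean 26/(26-k).
Sum over k = 0,...,15: E = 26/26 + 26/25 + 26/24 + ... + 26/12 + 26/11 = 24.06174.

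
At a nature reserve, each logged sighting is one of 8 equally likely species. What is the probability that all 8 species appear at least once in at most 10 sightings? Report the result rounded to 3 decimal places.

By inclusion–exclusion over which species are missing,
P(all seen) = Σ_{j=0}^{8} (-1)^j C(8,j)((8-j)/8)^10
= 1.0000 - 2.1046 + 1.5768 - 0.5093 + 0.0684 - 0.0031 + 0.0000 - 0.0000 + 0.0000
= 0.0282.

0.028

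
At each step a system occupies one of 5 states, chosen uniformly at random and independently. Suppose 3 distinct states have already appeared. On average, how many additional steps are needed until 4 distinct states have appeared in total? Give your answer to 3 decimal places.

The wait to go from k to k+1 distinct states is geometric with mean 5/(5-k).
Only the k = 3 term is needed: E = 5/2 = 2.5000.

2.500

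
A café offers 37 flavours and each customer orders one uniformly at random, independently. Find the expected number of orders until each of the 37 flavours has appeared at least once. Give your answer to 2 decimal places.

155.46

After k distinct flavours have appeared, the next order gives a new one with probability (37-k)/37, so the expected wait for the (k+1)-th is 37/(37-k).
E[T] = 37/37 + 37/36 + 37/35 + ... + 37/2 + 37/1 = 37·H_{37}.
H_{37} = 4.202, so E[T] = 155.459.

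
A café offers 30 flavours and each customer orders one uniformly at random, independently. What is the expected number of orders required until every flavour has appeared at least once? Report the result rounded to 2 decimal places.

119.85

Split into phases: going from k distinct to k+1 distinct takes on average 30/(30-k) orders.
E[T] = 30/30 + 30/29 + 30/28 + ... + 30/2 + 30/1 = 30·H_{30}.
H_{30} = 3.995, so E[T] = 119.850.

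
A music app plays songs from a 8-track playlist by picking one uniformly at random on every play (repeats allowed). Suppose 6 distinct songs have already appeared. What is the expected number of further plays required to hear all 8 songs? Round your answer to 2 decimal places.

With k distinct songs already seen, the next new one takes an expected 8/(8-k) plays.
Sum over k = 6,...,7: E = 8/2 + 8/1 = 12.000.

12.00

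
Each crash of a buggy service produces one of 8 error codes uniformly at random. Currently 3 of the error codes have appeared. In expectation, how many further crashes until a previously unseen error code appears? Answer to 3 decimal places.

Each crash yields a new error code with probability (8-3)/8 = 5/8, so the wait is geometric with mean 8/5.
E = 8/5 = 1.6000.

1.600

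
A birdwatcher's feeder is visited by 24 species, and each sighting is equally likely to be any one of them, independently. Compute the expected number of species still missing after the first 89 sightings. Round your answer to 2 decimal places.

0.54

For each species, P(unseen after 89) = (23/24)^89 = 0.023.
By linearity of expectation, E[unseen] = 24·(23/24)^89 = 0.543.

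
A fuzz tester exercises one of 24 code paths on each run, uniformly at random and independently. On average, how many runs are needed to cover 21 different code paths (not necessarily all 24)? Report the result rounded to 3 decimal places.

46.623

With k distinct code paths already seen, the next new one arrives after an expected 24/(24-k) runs.
Sum over k = 0,...,20: E = 24/24 + 24/23 + 24/22 + ... + 24/5 + 24/4 = 46.6230.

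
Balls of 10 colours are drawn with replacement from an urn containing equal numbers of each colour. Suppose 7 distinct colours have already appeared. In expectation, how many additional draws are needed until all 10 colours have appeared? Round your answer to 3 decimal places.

18.333

From k distinct to k+1 distinct takes on average 10/(10-k) draws.
Sum over k = 7,...,9: E = 10/3 + 10/2 + 10/1 = 18.3333.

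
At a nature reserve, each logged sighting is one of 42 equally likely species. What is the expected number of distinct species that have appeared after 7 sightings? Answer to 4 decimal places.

6.5194

For each species, P(seen in 7 sightings) = 1 - (41/42)^7 = 0.15522.
By linearity of expectation, E[distinct seen] = 42·(1 - (41/42)^7) = 6.51938.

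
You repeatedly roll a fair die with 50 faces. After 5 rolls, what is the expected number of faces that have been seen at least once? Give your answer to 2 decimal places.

For each face, P(seen in 5 rolls) = 1 - (49/50)^5 = 0.096.
By linearity of expectation, E[distinct seen] = 50·(1 - (49/50)^5) = 4.804.

4.80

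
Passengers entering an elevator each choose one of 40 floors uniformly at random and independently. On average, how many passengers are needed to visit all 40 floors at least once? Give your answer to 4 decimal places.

171.1417

After k distinct floors have appeared, the next passenger gives a new one with probability (40-k)/40, so the expected wait for the (k+1)-th is 40/(40-k).
E[T] = 40/40 + 40/39 + 40/38 + ... + 40/2 + 40/1 = 40·H_{40}.
H_{40} = 4.27854, so E[T] = 171.14172.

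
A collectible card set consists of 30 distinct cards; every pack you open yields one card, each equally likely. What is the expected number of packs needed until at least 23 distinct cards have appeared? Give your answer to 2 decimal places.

42.06

With k distinct cards already seen, the next new one arrives after an expected 30/(30-k) packs.
Sum over k = 0,...,22: E = 30/30 + 30/29 + 30/28 + ... + 30/9 + 30/8 = 42.064.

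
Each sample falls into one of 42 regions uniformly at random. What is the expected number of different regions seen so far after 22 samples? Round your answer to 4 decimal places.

17.2822

For each region, P(seen in 22 samples) = 1 - (41/42)^22 = 0.41148.
By linearity of expectation, E[distinct seen] = 42·(1 - (41/42)^22) = 17.28220.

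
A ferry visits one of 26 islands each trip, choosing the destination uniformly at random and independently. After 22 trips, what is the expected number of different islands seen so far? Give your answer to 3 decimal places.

For each island, P(seen in 22 trips) = 1 - (25/26)^22 = 0.5780.
By linearity of expectation, E[distinct seen] = 26·(1 - (25/26)^22) = 15.0292.

15.029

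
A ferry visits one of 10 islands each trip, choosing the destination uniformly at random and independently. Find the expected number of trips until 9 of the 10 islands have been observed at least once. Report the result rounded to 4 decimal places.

19.2897

With k distinct islands already seen, the next new one arrives after an expected 10/(10-k) trips.
Sum over k = 0,...,8: E = 10/10 + 10/9 + 10/8 + ... + 10/3 + 10/2 = 19.28968.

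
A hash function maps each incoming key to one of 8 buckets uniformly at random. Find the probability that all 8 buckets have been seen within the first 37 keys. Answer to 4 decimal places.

0.9435

By inclusion–exclusion over which buckets are missing,
P(all seen) = Σ_{j=0}^{8} (-1)^j C(8,j)((8-j)/8)^37
= 1.00000 - 0.05720 + 0.00067 - 0.00000 + 0.00000 - 0.00000 + 0.00000 - 0.00000 + 0.00000
= 0.94347.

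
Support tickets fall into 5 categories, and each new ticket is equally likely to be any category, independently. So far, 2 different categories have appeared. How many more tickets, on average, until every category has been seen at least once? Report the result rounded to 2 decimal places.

With k distinct categories already seen, the next new one takes an expected 5/(5-k) tickets.
Sum over k = 2,...,4: E = 5/3 + 5/2 + 5/1 = 9.167.

9.17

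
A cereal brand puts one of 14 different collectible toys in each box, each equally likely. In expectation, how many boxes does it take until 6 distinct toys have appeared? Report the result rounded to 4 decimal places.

Going from k to k+1 distinct takes a geometric number of boxes with mean 14/(14-k).
Sum over k = 0,...,5: E = 14/14 + 14/13 + 14/12 + 14/11 + 14/10 + 14/9 = 7.47187.

7.4719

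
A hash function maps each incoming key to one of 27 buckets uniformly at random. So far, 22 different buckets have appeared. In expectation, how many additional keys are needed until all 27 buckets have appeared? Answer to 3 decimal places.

From k distinct to k+1 distinct takes on average 27/(27-k) keys.
Sum over k = 22,...,26: E = 27/5 + 27/4 + 27/3 + 27/2 + 27/1 = 61.6500.

61.650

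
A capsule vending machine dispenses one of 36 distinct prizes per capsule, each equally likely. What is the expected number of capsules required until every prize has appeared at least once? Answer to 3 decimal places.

After k distinct prizes have appeared, the next capsule gives a new one with probability (36-k)/36, so the expected wait for the (k+1)-th is 36/(36-k).
E[T] = 36/36 + 36/35 + 36/34 + ... + 36/2 + 36/1 = 36·H_{36}.
H_{36} = 4.1746, so E[T] = 150.2841.

150.284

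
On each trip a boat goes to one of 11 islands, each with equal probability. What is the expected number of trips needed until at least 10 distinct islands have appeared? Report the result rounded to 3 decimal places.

With k distinct islands already seen, the next new one arrives after an expected 11/(11-k) trips.
Sum over k = 0,...,9: E = 11/11 + 11/10 + 11/9 + ... + 11/3 + 11/2 = 22.2187.

22.219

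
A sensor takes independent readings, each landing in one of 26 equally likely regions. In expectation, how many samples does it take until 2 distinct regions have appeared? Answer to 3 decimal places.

With k distinct regions already seen, the next new one arrives after an expected 26/(26-k) samples.
Sum over k = 0,...,1: E = 26/26 + 26/25 = 2.0400.

2.040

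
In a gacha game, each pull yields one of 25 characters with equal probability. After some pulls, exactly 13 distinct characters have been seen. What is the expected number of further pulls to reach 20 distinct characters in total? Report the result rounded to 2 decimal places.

With k distinct characters already seen, the next new one takes an expected 25/(25-k) pulls.
Sum over k = 13,...,19: E = 25/12 + 25/11 + 25/10 + ... + 25/7 + 25/6 = 20.497.

20.50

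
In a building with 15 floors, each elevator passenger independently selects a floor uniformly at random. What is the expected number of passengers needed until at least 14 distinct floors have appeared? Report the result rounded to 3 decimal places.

34.773

With k distinct floors already seen, the next new one arrives after an expected 15/(15-k) passengers.
Sum over k = 0,...,13: E = 15/15 + 15/14 + 15/13 + ... + 15/3 + 15/2 = 34.7734.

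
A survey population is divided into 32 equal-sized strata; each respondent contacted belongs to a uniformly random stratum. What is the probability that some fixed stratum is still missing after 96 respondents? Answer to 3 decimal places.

Each respondent misses the fixed stratum with probability (32-1)/32 = 31/32, independently.
P(still missing after 96) = (31/32)^96 = 0.0475.

0.047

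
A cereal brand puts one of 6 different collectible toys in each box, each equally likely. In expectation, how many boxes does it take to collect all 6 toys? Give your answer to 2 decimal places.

The wait to go from k to k+1 distinct toys is geometric with mean 6/(6-k).
E[T] = 6/6 + 6/5 + 6/4 + 6/3 + 6/2 + 6/1 = 6·H_{6}.
H_{6} = 2.450, so E[T] = 14.700.

14.70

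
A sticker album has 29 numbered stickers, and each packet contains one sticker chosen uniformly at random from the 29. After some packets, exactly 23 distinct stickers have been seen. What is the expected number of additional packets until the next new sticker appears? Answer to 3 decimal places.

The number of packets until the next new sticker is geometric with success probability 6/29, so its mean is 29/6.
E = 29/6 = 4.8333.

4.833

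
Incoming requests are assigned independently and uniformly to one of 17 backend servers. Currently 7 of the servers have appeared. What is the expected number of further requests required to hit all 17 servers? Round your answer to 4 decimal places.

With k distinct servers already seen, the next new one takes an expected 17/(17-k) requests.
Sum over k = 7,...,16: E = 17/10 + 17/9 + 17/8 + ... + 17/2 + 17/1 = 49.79246.

49.7925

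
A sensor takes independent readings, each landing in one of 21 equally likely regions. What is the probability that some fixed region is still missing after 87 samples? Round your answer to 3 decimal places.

On each sample the fixed region fails to appear with probability 20/21.
P(still missing after 87) = (20/21)^87 = 0.0143.

0.014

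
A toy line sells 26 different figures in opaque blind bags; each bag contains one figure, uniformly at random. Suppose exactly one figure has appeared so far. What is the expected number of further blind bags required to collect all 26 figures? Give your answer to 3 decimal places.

99.215

With k distinct figures already seen, the next new one takes an expected 26/(26-k) blind bags.
Sum over k = 1,...,25: E = 26/25 + 26/24 + 26/23 + ... + 26/2 + 26/1 = 99.2149.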